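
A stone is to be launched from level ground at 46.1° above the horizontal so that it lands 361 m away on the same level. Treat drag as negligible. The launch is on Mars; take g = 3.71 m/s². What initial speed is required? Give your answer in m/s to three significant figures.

36.6 m/s

On level ground R = v₀² sin 2θ / g ⇒ v₀ = √(gR / sin 2θ).
v₀ = √(3.71 × 361 / sin 92.20°) = √(1339 / 0.9993) = √1340.3 = 36.61 m/s.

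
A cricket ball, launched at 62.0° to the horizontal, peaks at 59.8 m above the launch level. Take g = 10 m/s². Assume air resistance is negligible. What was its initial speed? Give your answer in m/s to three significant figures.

39.2 m/s

At the peak v_y = 0, so v_y0 = √(2gH) = √(2 × 10.0 × 59.8) = 34.58 m/s.
v_y0 = v₀ sin θ ⇒ v₀ = 34.58 / sin 62.0° = 39.17 m/s.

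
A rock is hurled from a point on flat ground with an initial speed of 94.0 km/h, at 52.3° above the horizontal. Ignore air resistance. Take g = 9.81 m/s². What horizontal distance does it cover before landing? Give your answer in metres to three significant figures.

Convert: 94.0 km/h = 94.0/3.6 = 26.11 m/s.
vₓ = 26.11 cos 52.3° = 15.97 m/s; v_y0 = 26.11 sin 52.3° = 20.66 m/s.
Time aloft: T = 2 v_y0 / g = 2 × 20.66 / 9.81 = 4.212 s.
Horizontal distance R = vₓ T = 15.97 × 4.212 = 67.26 m.

67.3 m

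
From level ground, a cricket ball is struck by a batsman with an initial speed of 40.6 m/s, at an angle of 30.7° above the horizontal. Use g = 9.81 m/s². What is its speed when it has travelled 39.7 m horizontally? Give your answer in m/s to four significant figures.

36.20 m/s

Resolve: vₓ = 40.60 cos 30.7° = 34.91 m/s and v_y0 = 40.60 sin 30.7° = 20.73 m/s.
Time to reach x = 39.7 m: t = x/vₓ = 39.7/34.91 = 1.137 s.
Vertical velocity there: v_y = v_y0 − g t = 20.73 − 9.81 × 1.137 = 9.572 m/s.
Speed: √(vₓ² + v_y²) = √(34.91² + 9.572²) = 36.20 m/s.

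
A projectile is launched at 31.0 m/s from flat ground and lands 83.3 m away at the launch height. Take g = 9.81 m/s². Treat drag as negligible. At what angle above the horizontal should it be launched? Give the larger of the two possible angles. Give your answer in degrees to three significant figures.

R = v₀² sin 2θ / g gives sin 2θ = gR/v₀² = 9.81·83.3/31.0² = 0.8503.
2θ = 58.25° or 180° − 58.25° = 121.8°, so θ = 29.12° or 60.88°.
The larger angle is 60.88°.

60.9°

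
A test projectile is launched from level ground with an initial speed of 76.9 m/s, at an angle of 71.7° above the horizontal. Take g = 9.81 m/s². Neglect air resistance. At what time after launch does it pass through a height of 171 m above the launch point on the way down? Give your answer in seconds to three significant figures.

Horizontal component vₓ = 76.90 cos 71.7° = 24.15 m/s; vertical v_y0 = 76.90 sin 71.7° = 73.01 m/s.
Set y = v_y0 t − ½ g t² = 171: 4.905 t² − 73.01 t + 171 = 0.
t = [73.01 ± √(73.01² − 2·9.81·171)] / 9.81 = (73.01 ± 44.45) / 9.81, so t = 2.912 s or t = 11.97 s.
The descending-branch root is 11.97 s.

12.0 s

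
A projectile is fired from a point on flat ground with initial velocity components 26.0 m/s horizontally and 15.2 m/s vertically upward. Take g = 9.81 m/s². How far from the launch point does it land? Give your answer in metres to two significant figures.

81 m

Time aloft: T = 2 v_y0 / g = 2 × 15.20 / 9.81 = 3.099 s.
Horizontal distance R = vₓ T = 26.00 × 3.099 = 80.57 m.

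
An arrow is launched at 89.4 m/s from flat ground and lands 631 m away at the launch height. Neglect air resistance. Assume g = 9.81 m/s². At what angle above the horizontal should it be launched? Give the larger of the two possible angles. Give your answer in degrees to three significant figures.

64.6°

Level-ground range R = v₀² sin(2θ)/g ⇒ sin(2θ) = gR/v₀² = 9.81 × 631 / 89.4² = 0.7745.
2θ = 50.76° or 180° − 50.76° = 129.2°, so θ = 25.38° or 64.62°.
The larger angle is 64.62°.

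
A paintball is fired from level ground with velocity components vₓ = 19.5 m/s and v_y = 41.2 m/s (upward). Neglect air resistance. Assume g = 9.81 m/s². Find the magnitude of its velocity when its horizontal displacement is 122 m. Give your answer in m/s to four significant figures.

At x = 122 m, t = x/vₓ = 122/19.50 = 6.256 s.
Vertical velocity there: v_y = v_y0 − g t = 41.20 − 9.81 × 6.256 = −20.18 m/s.
Speed: √(vₓ² + v_y²) = √(19.50² + 20.18²) = 28.06 m/s.

28.06 m/s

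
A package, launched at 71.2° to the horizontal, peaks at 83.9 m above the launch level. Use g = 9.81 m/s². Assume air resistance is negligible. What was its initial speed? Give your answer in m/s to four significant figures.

42.86 m/s

At the peak v_y = 0, so v_y0 = √(2gH) = √(2 × 9.81 × 83.9) = 40.57 m/s.
v_y0 = v₀ sin θ ⇒ v₀ = 40.57 / sin 71.2° = 42.86 m/s.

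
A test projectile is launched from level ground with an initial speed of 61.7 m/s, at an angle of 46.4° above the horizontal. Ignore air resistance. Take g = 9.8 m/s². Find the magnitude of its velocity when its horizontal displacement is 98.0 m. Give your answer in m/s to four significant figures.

Components: vₓ = 61.70 cos 46.4° = 42.55 m/s, v_y0 = 61.70 sin 46.4° = 44.68 m/s.
Time to reach x = 98.0 m: t = x/vₓ = 98.0/42.55 = 2.303 s.
Vertical velocity there: v_y = v_y0 − g t = 44.68 − 9.80 × 2.303 = 22.11 m/s.
Speed: √(vₓ² + v_y²) = √(42.55² + 22.11²) = 47.95 m/s.

47.95 m/s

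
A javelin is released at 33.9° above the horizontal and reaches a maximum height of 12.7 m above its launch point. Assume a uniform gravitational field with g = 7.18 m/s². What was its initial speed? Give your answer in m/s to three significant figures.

At the peak v_y = 0, so v_y0 = √(2gH) = √(2 × 7.18 × 12.7) = 13.50 m/s.
v_y0 = v₀ sin θ ⇒ v₀ = 13.50 / sin 33.9° = 24.21 m/s.

24.2 m/s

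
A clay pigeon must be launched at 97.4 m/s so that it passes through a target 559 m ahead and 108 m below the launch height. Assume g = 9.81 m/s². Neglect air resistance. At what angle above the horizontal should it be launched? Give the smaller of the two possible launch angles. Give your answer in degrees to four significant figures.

5.633°

Trajectory: y = x tanθ − g x² (1 + tan²θ)/(2v₀²). With x = 559, y = −108, v₀ = 97.4, g = 9.81:
161.6 tan²θ − 559 tanθ + (53.56) = 0.
tanθ = [559 ± √(559² − 4 × 161.6 × (53.56))] / (2 × 161.6) = (559 ± 527.1) / 323.1, giving tanθ = 0.09863 or 3.361.
θ = 5.633° or 73.43°; the smaller is 5.633°.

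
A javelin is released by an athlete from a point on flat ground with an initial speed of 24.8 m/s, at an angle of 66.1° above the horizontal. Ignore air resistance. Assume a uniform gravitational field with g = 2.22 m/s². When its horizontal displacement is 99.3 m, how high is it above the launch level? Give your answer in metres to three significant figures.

Resolve: vₓ = 24.80 cos 66.1° = 10.05 m/s and v_y0 = 24.80 sin 66.1° = 22.67 m/s.
Time to reach x = 99.3 m: t = x/vₓ = 99.3/10.05 = 9.883 s.
Height: y = v_y0 t − ½ g t² = 22.67 × 9.883 − 1.110 × 9.883² = 224.1 − 108.4 = 115.7 m.

116 m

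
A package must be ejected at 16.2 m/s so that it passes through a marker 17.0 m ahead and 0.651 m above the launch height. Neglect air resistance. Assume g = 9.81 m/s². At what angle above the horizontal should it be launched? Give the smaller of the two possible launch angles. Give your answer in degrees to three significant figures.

Trajectory: y = x tanθ − g x² (1 + tan²θ)/(2v₀²). With x = 17.0, y = 0.651, v₀ = 16.2, g = 9.81:
5.401 tan²θ − 17.0 tanθ + (6.052) = 0.
tanθ = [17.0 ± √(17.0² − 4 × 5.401 × (6.052))] / (2 × 5.401) = (17.0 ± 12.58) / 10.80, giving tanθ = 0.4092 or 2.738.
θ = 22.26° or 69.94°; the smaller is 22.26°.

22.3°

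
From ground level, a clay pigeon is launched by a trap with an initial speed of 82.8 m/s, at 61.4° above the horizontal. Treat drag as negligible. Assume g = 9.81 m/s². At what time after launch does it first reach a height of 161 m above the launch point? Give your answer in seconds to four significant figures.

2.710 s

Components: vₓ = 82.80 cos 61.4° = 39.64 m/s, v_y0 = 82.80 sin 61.4° = 72.70 m/s.
Height y(t) = 72.70 t − 4.905 t² = 161 gives 4.905 t² − 72.70 t + 161 = 0.
t = [72.70 ± √(72.70² − 2·9.81·161)] / 9.81 = (72.70 ± 46.11) / 9.81, so t = 2.710 s or t = 12.11 s.
The first (ascending) time is 2.710 s.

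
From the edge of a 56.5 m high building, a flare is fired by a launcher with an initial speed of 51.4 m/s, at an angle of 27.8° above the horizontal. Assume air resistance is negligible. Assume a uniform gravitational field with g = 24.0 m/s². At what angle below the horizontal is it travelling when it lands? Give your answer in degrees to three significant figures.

51.6°

Resolve: vₓ = 51.40 cos 27.8° = 45.47 m/s and v_y0 = 51.40 sin 27.8° = 23.97 m/s.
The projectile lands when y = 56.5 + (23.97) t − ½·24.0·t² = 0. Positive root: t = (23.97 + √(23.97² + 2·24.0·56.5)) / 24.0 = (23.97 + 57.33) / 24.0 = 3.388 s.
At impact: v_y = v_y0 − g t = −57.33 m/s; vₓ = 45.47 m/s.
Angle below horizontal: arctan(|v_y|/vₓ) = arctan(57.33/45.47) = 51.58°.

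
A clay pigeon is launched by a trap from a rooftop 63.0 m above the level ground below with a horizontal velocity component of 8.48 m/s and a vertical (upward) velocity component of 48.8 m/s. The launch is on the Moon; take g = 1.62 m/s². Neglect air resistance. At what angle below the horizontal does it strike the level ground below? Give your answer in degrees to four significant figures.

80.53°

The projectile lands when y = 63.0 + (48.80) t − ½·1.62·t² = 0. Positive root: t = (48.80 + √(48.80² + 2·1.62·63.0)) / 1.62 = (48.80 + 50.85) / 1.62 = 61.51 s.
At impact: v_y = v_y0 − g t = −50.85 m/s; vₓ = 8.480 m/s.
Angle below horizontal: arctan(|v_y|/vₓ) = arctan(50.85/8.480) = 80.53°.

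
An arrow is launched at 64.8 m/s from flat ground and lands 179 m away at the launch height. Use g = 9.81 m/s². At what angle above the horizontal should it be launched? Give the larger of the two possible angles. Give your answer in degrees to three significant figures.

R = v₀² sin 2θ / g gives sin 2θ = gR/v₀² = 9.81·179/64.8² = 0.4182.
2θ = 24.72° or 180° − 24.72° = 155.3°, so θ = 12.36° or 77.64°.
The larger angle is 77.64°.

77.6°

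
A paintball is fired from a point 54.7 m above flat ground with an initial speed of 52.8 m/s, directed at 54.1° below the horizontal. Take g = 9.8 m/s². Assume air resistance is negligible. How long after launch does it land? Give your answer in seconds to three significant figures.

Resolve: vₓ = 52.80 cos 54.1° = 30.96 m/s and v_y0 = −42.77 m/s (downward).
The projectile lands when y = 54.7 + (−42.77) t − ½·9.80·t² = 0. Positive root: t = (−42.77 + √(42.77² + 2·9.80·54.7)) / 9.80 = (−42.77 + 53.86) / 9.80 = 1.132 s.

1.13 s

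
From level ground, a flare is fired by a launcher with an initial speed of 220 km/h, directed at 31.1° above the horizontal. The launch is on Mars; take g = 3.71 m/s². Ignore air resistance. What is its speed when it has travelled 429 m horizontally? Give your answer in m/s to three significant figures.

Convert: 220 km/h = 220/3.6 = 61.11 m/s.
Components: vₓ = 61.11 cos 31.1° = 52.33 m/s, v_y0 = 61.11 sin 31.1° = 31.57 m/s.
Time to reach x = 429 m: t = x/vₓ = 429/52.33 = 8.198 s.
Vertical velocity there: v_y = v_y0 − g t = 31.57 − 3.71 × 8.198 = 1.150 m/s.
Speed: √(vₓ² + v_y²) = √(52.33² + 1.150²) = 52.34 m/s.

52.3 m/s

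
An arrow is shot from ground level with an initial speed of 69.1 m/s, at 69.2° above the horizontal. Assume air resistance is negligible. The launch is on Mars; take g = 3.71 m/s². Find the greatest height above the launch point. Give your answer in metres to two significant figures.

560 m

vₓ = 69.10 cos 69.2° = 24.54 m/s; v_y0 = 69.10 sin 69.2° = 64.60 m/s.
Maximum height: H = v_y0² / (2g) = 64.60² / (2 × 3.71) = 562.4 m.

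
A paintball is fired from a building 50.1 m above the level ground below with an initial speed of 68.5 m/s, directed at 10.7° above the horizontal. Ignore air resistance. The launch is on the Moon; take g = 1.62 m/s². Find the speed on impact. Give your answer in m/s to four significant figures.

Components: vₓ = 68.50 cos 10.7° = 67.31 m/s, v_y0 = 68.50 sin 10.7° = 12.72 m/s.
The projectile lands when y = 50.1 + (12.72) t − ½·1.62·t² = 0. Positive root: t = (12.72 + √(12.72² + 2·1.62·50.1)) / 1.62 = (12.72 + 18.00) / 1.62 = 18.96 s.
Vertical velocity at impact: v_y = v_y0 − g t = 12.72 − 1.62 × 18.96 = −18.00 m/s.
Speed: |v| = √(vₓ² + v_y²) = √(67.31² + 18.00²) = 69.67 m/s.

69.67 m/s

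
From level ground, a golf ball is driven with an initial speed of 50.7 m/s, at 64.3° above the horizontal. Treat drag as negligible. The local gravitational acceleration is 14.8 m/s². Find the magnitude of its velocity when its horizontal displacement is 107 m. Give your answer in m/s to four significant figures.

34.31 m/s

Components: vₓ = 50.70 cos 64.3° = 21.99 m/s, v_y0 = 50.70 sin 64.3° = 45.68 m/s.
At x = 107 m, t = x/vₓ = 107/21.99 = 4.867 s.
Vertical velocity there: v_y = v_y0 − g t = 45.68 − 14.8 × 4.867 = −26.34 m/s.
Speed: √(vₓ² + v_y²) = √(21.99² + 26.34²) = 34.31 m/s.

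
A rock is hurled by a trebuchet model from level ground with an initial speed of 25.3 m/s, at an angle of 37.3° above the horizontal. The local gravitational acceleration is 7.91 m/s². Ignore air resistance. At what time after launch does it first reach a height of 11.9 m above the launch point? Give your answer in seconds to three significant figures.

1.07 s

vₓ = 25.30 cos 37.3° = 20.13 m/s; v_y0 = 25.30 sin 37.3° = 15.33 m/s.
Height y(t) = 15.33 t − 3.955 t² = 11.9 gives 3.955 t² − 15.33 t + 11.9 = 0.
t = [15.33 ± √(15.33² − 2·7.91·11.9)] / 7.91 = (15.33 ± 6.841) / 7.91, so t = 1.073 s or t = 2.803 s.
The first (ascending) time is 1.073 s.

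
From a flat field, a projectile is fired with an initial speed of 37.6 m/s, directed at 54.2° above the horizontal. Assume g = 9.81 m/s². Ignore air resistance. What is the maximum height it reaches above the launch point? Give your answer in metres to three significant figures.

47.4 m

Horizontal component vₓ = 37.60 cos 54.2° = 21.99 m/s; vertical v_y0 = 37.60 sin 54.2° = 30.50 m/s.
Maximum height: H = v_y0² / (2g) = 30.50² / (2 × 9.81) = 47.40 m.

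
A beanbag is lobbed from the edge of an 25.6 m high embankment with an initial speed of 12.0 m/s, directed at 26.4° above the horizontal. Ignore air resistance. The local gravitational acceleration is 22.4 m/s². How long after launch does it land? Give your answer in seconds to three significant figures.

1.77 s

Resolve: vₓ = 12.00 cos 26.4° = 10.75 m/s and v_y0 = 12.00 sin 26.4° = 5.336 m/s.
Vertical motion (up positive, ground at y = 0): 11.20 t² − (5.336) t − 25.6 = 0, so t = (5.336 + √(5.336² + 2·22.4·25.6)) / 22.4 = (5.336 + 34.28) / 22.4 = 1.769 s.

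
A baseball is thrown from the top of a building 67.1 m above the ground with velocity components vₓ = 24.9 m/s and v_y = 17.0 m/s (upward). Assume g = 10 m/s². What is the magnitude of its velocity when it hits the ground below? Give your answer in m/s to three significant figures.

With up positive and y = 0 at the ground: y(t) = 67.1 + (17.00) t − 5.000 t². Setting y = 0 and taking the positive root: t = [17.00 + √(17.00² + 2·10.0·67.1)] / 10.0 = (17.00 + 40.39) / 10.0 = 5.739 s.
Vertical velocity at impact: v_y = v_y0 − g t = 17.00 − 10.0 × 5.739 = −40.39 m/s.
Speed: |v| = √(vₓ² + v_y²) = √(24.90² + 40.39²) = 47.44 m/s.

47.4 m/s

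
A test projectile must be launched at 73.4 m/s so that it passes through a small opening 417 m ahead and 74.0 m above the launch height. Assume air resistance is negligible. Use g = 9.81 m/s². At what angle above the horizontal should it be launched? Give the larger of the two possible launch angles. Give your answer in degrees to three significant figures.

61.4°

Trajectory: y = x tanθ − g x² (1 + tan²θ)/(2v₀²). With x = 417, y = 74.0, v₀ = 73.4, g = 9.81:
158.3 tan²θ − 417 tanθ + (232.3) = 0.
tanθ = [417 ± √(417² − 4 × 158.3 × (232.3))] / (2 × 158.3) = (417 ± 163.6) / 316.6, giving tanθ = 0.8002 or 1.834.
θ = 38.67° or 61.40°; the larger is 61.40°.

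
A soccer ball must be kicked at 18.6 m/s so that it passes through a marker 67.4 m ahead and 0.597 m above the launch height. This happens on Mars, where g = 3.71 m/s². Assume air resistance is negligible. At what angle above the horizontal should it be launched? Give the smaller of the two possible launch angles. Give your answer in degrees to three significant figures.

23.8°

Trajectory: y = x tanθ − g x² (1 + tan²θ)/(2v₀²). With x = 67.4, y = 0.597, v₀ = 18.6, g = 3.71:
24.36 tan²θ − 67.4 tanθ + (24.95) = 0.
tanθ = [67.4 ± √(67.4² − 4 × 24.36 × (24.95))] / (2 × 24.36) = (67.4 ± 45.95) / 48.72, giving tanθ = 0.4403 or 2.327.
θ = 23.76° or 66.74°; the smaller is 23.76°.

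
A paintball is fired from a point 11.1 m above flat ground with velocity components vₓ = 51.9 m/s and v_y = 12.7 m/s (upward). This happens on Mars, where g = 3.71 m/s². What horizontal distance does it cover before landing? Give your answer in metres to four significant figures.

396.0 m

Vertical motion (up positive, ground at y = 0): 1.855 t² − (12.70) t − 11.1 = 0, so t = (12.70 + √(12.70² + 2·3.71·11.1)) / 3.71 = (12.70 + 15.61) / 3.71 = 7.631 s.
Horizontal distance: R = vₓ t = 51.90 × 7.631 = 396.0 m.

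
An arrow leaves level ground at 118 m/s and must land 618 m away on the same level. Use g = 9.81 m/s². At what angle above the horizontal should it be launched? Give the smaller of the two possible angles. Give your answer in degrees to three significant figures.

12.9°

R = v₀² sin 2θ / g gives sin 2θ = gR/v₀² = 9.81·618/118² = 0.4354.
2θ = 25.81° or 180° − 25.81° = 154.2°, so θ = 12.91° or 77.09°.
The smaller angle is 12.91°.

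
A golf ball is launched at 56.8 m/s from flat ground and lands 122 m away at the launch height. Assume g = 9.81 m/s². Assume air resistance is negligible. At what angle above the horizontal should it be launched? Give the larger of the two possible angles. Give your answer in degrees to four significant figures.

79.11°

Level-ground range R = v₀² sin(2θ)/g ⇒ sin(2θ) = gR/v₀² = 9.81 × 122 / 56.8² = 0.3710.
2θ = 21.78° or 180° − 21.78° = 158.2°, so θ = 10.89° or 79.11°.
The larger angle is 79.11°.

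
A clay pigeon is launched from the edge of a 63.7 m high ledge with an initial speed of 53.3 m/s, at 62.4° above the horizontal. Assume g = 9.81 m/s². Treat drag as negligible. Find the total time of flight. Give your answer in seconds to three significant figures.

10.8 s

Horizontal component vₓ = 53.30 cos 62.4° = 24.69 m/s; vertical v_y0 = 53.30 sin 62.4° = 47.23 m/s.
With up positive and y = 0 at the ground: y(t) = 63.7 + (47.23) t − 4.905 t². Setting y = 0 and taking the positive root: t = [47.23 + √(47.23² + 2·9.81·63.7)] / 9.81 = (47.23 + 59.00) / 9.81 = 10.83 s.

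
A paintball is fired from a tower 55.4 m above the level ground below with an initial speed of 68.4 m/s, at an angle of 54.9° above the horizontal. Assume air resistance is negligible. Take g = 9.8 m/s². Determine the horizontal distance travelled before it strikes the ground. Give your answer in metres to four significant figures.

485.2 m

Resolve: vₓ = 68.40 cos 54.9° = 39.33 m/s and v_y0 = 68.40 sin 54.9° = 55.96 m/s.
Vertical motion (up positive, ground at y = 0): 4.900 t² − (55.96) t − 55.4 = 0, so t = (55.96 + √(55.96² + 2·9.80·55.4)) / 9.80 = (55.96 + 64.94) / 9.80 = 12.34 s.
Horizontal distance: R = vₓ t = 39.33 × 12.34 = 485.2 m.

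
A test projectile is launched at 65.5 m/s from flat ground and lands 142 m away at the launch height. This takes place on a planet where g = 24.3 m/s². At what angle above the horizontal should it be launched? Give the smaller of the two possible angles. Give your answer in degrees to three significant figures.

26.8°

Level-ground range R = v₀² sin(2θ)/g ⇒ sin(2θ) = gR/v₀² = 24.3 × 142 / 65.5² = 0.8043.
2θ = 53.54° or 180° − 53.54° = 126.5°, so θ = 26.77° or 63.23°.
The smaller angle is 26.77°.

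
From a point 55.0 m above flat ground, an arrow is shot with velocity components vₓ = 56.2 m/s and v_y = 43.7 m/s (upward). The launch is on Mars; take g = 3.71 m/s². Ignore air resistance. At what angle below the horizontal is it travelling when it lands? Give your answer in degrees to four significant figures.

40.58°

The projectile lands when y = 55.0 + (43.70) t − ½·3.71·t² = 0. Positive root: t = (43.70 + √(43.70² + 2·3.71·55.0)) / 3.71 = (43.70 + 48.14) / 3.71 = 24.76 s.
At impact: v_y = v_y0 − g t = −48.14 m/s; vₓ = 56.20 m/s.
Angle below horizontal: arctan(|v_y|/vₓ) = arctan(48.14/56.20) = 40.58°.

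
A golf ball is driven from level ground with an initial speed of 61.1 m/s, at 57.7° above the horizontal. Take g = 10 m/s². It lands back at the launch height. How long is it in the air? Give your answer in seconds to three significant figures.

Horizontal component vₓ = 61.10 cos 57.7° = 32.65 m/s; vertical v_y0 = 61.10 sin 57.7° = 51.65 m/s.
Time of flight on level ground: T = 2 v_y0 / g = 2 × 51.65 / 10.0 = 10.33 s.

10.3 s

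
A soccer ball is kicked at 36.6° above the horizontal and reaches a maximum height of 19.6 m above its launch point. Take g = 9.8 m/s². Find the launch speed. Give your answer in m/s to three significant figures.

32.9 m/s

At the peak v_y = 0, so v_y0 = √(2gH) = √(2 × 9.80 × 19.6) = 19.60 m/s.
v_y0 = v₀ sin θ ⇒ v₀ = 19.60 / sin 36.6° = 32.87 m/s.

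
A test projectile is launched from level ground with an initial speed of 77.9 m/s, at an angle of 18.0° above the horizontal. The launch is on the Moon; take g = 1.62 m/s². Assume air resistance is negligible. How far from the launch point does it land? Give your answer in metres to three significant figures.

vₓ = 77.90 cos 18.0° = 74.09 m/s; v_y0 = 77.90 sin 18.0° = 24.07 m/s.
Time aloft: T = 2 v_y0 / g = 2 × 24.07 / 1.62 = 29.72 s.
Horizontal distance R = vₓ T = 74.09 × 29.72 = 2202 m.

2200 m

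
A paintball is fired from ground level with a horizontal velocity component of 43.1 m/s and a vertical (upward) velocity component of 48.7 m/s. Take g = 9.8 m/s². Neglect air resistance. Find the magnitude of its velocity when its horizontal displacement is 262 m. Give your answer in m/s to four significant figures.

Time to reach x = 262 m: t = x/vₓ = 262/43.10 = 6.079 s.
Vertical velocity there: v_y = v_y0 − g t = 48.70 − 9.80 × 6.079 = −10.87 m/s.
Speed: √(vₓ² + v_y²) = √(43.10² + 10.87²) = 44.45 m/s.

44.45 m/s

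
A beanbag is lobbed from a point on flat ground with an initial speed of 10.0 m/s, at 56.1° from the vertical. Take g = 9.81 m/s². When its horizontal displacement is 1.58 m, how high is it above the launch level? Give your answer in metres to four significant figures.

Components: vₓ = 10.00 sin 56.1° = 8.300 m/s, v_y0 = 10.00 cos 56.1° = 5.577 m/s.
At x = 1.58 m, t = x/vₓ = 1.58/8.300 = 0.1904 s.
Height: y = v_y0 t − ½ g t² = 5.577 × 0.1904 − 4.905 × 0.1904² = 1.062 − 0.1777 = 0.8840 m.

0.8840 m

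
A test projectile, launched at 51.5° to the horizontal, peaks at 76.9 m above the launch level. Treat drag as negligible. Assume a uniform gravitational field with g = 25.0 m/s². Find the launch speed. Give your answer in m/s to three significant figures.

At the peak v_y = 0, so v_y0 = √(2gH) = √(2 × 25.0 × 76.9) = 62.01 m/s.
v_y0 = v₀ sin θ ⇒ v₀ = 62.01 / sin 51.5° = 79.23 m/s.

79.2 m/s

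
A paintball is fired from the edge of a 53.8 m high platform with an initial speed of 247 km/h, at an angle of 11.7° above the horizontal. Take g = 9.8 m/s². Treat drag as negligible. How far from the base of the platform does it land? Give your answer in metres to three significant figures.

338 m

Convert: 247 km/h = 247/3.6 = 68.61 m/s.
Horizontal component vₓ = 68.61 cos 11.7° = 67.19 m/s; vertical v_y0 = 68.61 sin 11.7° = 13.91 m/s.
Vertical motion (up positive, ground at y = 0): 4.900 t² − (13.91) t − 53.8 = 0, so t = (13.91 + √(13.91² + 2·9.80·53.8)) / 9.80 = (13.91 + 35.33) / 9.80 = 5.025 s.
Horizontal distance: R = vₓ t = 67.19 × 5.025 = 337.6 m.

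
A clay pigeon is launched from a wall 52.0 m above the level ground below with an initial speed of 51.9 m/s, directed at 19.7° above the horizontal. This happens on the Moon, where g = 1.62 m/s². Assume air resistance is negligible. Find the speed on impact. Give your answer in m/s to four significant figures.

53.50 m/s

Components: vₓ = 51.90 cos 19.7° = 48.86 m/s, v_y0 = 51.90 sin 19.7° = 17.50 m/s.
With up positive and y = 0 at the ground: y(t) = 52.0 + (17.50) t − 0.8100 t². Setting y = 0 and taking the positive root: t = [17.50 + √(17.50² + 2·1.62·52.0)] / 1.62 = (17.50 + 21.78) / 1.62 = 24.25 s.
Vertical velocity at impact: v_y = v_y0 − g t = 17.50 − 1.62 × 24.25 = −21.78 m/s.
Speed: |v| = √(vₓ² + v_y²) = √(48.86² + 21.78²) = 53.50 m/s.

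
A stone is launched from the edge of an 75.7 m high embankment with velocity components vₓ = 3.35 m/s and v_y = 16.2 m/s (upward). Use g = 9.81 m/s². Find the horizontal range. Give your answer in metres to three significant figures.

With up positive and y = 0 at the ground: y(t) = 75.7 + (16.20) t − 4.905 t². Setting y = 0 and taking the positive root: t = [16.20 + √(16.20² + 2·9.81·75.7)] / 9.81 = (16.20 + 41.81) / 9.81 = 5.913 s.
Horizontal distance: R = vₓ t = 3.350 × 5.913 = 19.81 m.

19.8 m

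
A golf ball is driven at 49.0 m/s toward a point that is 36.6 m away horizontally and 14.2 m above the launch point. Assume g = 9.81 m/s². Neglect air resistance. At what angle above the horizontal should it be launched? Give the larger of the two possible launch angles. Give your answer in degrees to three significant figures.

85.6°

Trajectory: y = x tanθ − g x² (1 + tan²θ)/(2v₀²). With x = 36.6, y = 14.2, v₀ = 49.0, g = 9.81:
2.737 tan²θ − 36.6 tanθ + (16.94) = 0.
tanθ = [36.6 ± √(36.6² − 4 × 2.737 × (16.94))] / (2 × 2.737) = (36.6 ± 33.97) / 5.473, giving tanθ = 0.4800 or 12.89.
θ = 25.64° or 85.57°; the larger is 85.57°.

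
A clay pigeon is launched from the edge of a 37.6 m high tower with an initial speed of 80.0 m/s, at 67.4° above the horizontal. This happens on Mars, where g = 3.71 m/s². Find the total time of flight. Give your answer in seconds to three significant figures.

40.3 s

vₓ = 80.00 cos 67.4° = 30.74 m/s; v_y0 = 80.00 sin 67.4° = 73.86 m/s.
Vertical motion (up positive, ground at y = 0): 1.855 t² − (73.86) t − 37.6 = 0, so t = (73.86 + √(73.86² + 2·3.71·37.6)) / 3.71 = (73.86 + 75.72) / 3.71 = 40.32 s.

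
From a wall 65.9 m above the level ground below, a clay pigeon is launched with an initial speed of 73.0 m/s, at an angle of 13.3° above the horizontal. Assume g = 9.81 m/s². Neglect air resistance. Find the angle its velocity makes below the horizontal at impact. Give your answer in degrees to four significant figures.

Components: vₓ = 73.00 cos 13.3° = 71.04 m/s, v_y0 = 73.00 sin 13.3° = 16.79 m/s.
The projectile lands when y = 65.9 + (16.79) t − ½·9.81·t² = 0. Positive root: t = (16.79 + √(16.79² + 2·9.81·65.9)) / 9.81 = (16.79 + 39.69) / 9.81 = 5.757 s.
At impact: v_y = v_y0 − g t = −39.69 m/s; vₓ = 71.04 m/s.
Angle below horizontal: arctan(|v_y|/vₓ) = arctan(39.69/71.04) = 29.19°.

29.19°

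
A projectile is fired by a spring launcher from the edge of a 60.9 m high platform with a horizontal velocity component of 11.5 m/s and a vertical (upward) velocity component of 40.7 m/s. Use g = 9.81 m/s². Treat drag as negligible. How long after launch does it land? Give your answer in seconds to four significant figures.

Vertical motion (up positive, ground at y = 0): 4.905 t² − (40.70) t − 60.9 = 0, so t = (40.70 + √(40.70² + 2·9.81·60.9)) / 9.81 = (40.70 + 53.40) / 9.81 = 9.592 s.

9.592 s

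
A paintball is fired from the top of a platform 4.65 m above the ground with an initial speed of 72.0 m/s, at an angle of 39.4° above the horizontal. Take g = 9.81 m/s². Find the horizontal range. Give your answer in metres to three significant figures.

524 m

vₓ = 72.00 cos 39.4° = 55.64 m/s; v_y0 = 72.00 sin 39.4° = 45.70 m/s.
The projectile lands when y = 4.65 + (45.70) t − ½·9.81·t² = 0. Positive root: t = (45.70 + √(45.70² + 2·9.81·4.65)) / 9.81 = (45.70 + 46.69) / 9.81 = 9.418 s.
Horizontal distance: R = vₓ t = 55.64 × 9.418 = 524.0 m.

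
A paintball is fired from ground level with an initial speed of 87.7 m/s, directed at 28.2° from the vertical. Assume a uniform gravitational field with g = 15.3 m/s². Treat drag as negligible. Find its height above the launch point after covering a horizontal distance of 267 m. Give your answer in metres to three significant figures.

vₓ = 87.70 sin 28.2° = 41.44 m/s; v_y0 = 87.70 cos 28.2° = 77.29 m/s.
Time to reach x = 267 m: t = x/vₓ = 267/41.44 = 6.443 s.
Height: y = v_y0 t − ½ g t² = 77.29 × 6.443 − 7.650 × 6.443² = 498.0 − 317.5 = 180.4 m.

180 m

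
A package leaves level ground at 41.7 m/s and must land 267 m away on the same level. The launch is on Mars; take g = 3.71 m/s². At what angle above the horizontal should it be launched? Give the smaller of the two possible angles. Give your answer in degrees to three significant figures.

R = v₀² sin 2θ / g gives sin 2θ = gR/v₀² = 3.71·267/41.7² = 0.5697.
2θ = 34.73° or 180° − 34.73° = 145.3°, so θ = 17.36° or 72.64°.
The smaller angle is 17.36°.

17.4°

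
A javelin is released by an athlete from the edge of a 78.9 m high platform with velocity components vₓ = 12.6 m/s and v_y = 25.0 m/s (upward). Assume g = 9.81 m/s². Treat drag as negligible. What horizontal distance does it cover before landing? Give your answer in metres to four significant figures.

91.98 m

Vertical motion (up positive, ground at y = 0): 4.905 t² − (25.00) t − 78.9 = 0, so t = (25.00 + √(25.00² + 2·9.81·78.9)) / 9.81 = (25.00 + 46.62) / 9.81 = 7.300 s.
Horizontal distance: R = vₓ t = 12.60 × 7.300 = 91.98 m.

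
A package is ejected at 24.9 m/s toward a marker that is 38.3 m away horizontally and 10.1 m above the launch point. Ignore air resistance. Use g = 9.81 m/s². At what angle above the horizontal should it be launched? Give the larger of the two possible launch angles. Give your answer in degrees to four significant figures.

68.77°

Trajectory: y = x tanθ − g x² (1 + tan²θ)/(2v₀²). With x = 38.3, y = 10.1, v₀ = 24.9, g = 9.81:
11.60 tan²θ − 38.3 tanθ + (21.70) = 0.
tanθ = [38.3 ± √(38.3² − 4 × 11.60 × (21.70))] / (2 × 11.60) = (38.3 ± 21.43) / 23.21, giving tanθ = 0.7267 or 2.574.
θ = 36.01° or 68.77°; the larger is 68.77°.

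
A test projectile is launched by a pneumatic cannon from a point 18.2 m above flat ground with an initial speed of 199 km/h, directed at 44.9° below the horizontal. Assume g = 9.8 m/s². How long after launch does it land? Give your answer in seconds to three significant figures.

0.442 s

Convert: 199 km/h = 199/3.6 = 55.28 m/s.
vₓ = 55.28 cos 44.9° = 39.16 m/s; v_y0 = −39.02 m/s (downward).
With up positive and y = 0 at the ground: y(t) = 18.2 + (−39.02) t − 4.900 t². Setting y = 0 and taking the positive root: t = [−39.02 + √(39.02² + 2·9.80·18.2)] / 9.80 = (−39.02 + 43.35) / 9.80 = 0.4419 s.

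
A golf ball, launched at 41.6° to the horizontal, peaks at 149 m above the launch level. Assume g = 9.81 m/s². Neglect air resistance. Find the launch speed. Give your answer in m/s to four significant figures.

At the peak v_y = 0, so v_y0 = √(2gH) = √(2 × 9.81 × 149) = 54.07 m/s.
v_y0 = v₀ sin θ ⇒ v₀ = 54.07 / sin 41.6° = 81.44 m/s.

81.44 m/s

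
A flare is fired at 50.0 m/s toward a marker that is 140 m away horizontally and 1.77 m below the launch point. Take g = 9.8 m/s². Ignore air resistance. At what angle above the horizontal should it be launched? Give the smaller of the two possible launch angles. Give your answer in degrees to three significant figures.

Trajectory: y = x tanθ − g x² (1 + tan²θ)/(2v₀²). With x = 140, y = −1.77, v₀ = 50.0, g = 9.80:
38.42 tan²θ − 140 tanθ + (36.65) = 0.
tanθ = [140 ± √(140² − 4 × 38.42 × (36.65))] / (2 × 38.42) = (140 ± 118.2) / 76.83, giving tanθ = 0.2839 or 3.360.
θ = 15.85° or 73.43°; the smaller is 15.85°.

15.8°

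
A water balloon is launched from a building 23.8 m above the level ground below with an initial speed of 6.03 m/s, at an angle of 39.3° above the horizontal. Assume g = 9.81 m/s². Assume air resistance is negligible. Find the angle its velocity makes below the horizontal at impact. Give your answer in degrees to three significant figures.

Components: vₓ = 6.030 cos 39.3° = 4.666 m/s, v_y0 = 6.030 sin 39.3° = 3.819 m/s.
The projectile lands when y = 23.8 + (3.819) t − ½·9.81·t² = 0. Positive root: t = (3.819 + √(3.819² + 2·9.81·23.8)) / 9.81 = (3.819 + 21.94) / 9.81 = 2.626 s.
At impact: v_y = v_y0 − g t = −21.94 m/s; vₓ = 4.666 m/s.
Angle below horizontal: arctan(|v_y|/vₓ) = arctan(21.94/4.666) = 78.00°.

78.0°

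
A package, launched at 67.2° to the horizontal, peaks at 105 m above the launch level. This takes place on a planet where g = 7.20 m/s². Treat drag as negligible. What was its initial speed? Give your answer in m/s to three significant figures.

At the peak v_y = 0, so v_y0 = √(2gH) = √(2 × 7.20 × 105) = 38.88 m/s.
v_y0 = v₀ sin θ ⇒ v₀ = 38.88 / sin 67.2° = 42.18 m/s.

42.2 m/s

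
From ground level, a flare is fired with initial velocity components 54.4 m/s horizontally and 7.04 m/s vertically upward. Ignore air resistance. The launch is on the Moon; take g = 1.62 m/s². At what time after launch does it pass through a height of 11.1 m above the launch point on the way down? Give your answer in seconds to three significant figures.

Require v_y0 t − ½ g t² = 11.1, i.e. 0.8100 t² − 7.040 t + 11.1 = 0.
Quadratic formula: t = (7.040 ± √13.598) / 1.62 = (7.040 ± 3.687) / 1.62 → t = 2.069 s or 6.622 s.
The descending-branch root is 6.622 s.

6.62 s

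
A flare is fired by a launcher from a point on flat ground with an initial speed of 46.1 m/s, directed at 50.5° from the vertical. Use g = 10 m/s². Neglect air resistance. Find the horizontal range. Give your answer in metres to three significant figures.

Horizontal component vₓ = 46.10 sin 50.5° = 35.57 m/s; vertical v_y0 = 46.10 cos 50.5° = 29.32 m/s.
Flight time T = 2 v_y0 / g = 5.865 s.
Range: R = vₓ T = 35.57 × 5.865 = 208.6 m.

209 m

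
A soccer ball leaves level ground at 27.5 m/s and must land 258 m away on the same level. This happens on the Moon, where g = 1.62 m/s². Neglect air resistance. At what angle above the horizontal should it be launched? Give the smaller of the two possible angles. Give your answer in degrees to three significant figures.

R = v₀² sin 2θ / g gives sin 2θ = gR/v₀² = 1.62·258/27.5² = 0.5527.
2θ = 33.55° or 180° − 33.55° = 146.4°, so θ = 16.78° or 73.22°.
The smaller angle is 16.78°.

16.8°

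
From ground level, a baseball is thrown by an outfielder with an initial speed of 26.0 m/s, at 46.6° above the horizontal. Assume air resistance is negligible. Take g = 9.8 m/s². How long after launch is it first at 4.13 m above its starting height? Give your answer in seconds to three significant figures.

0.233 s

Horizontal component vₓ = 26.00 cos 46.6° = 17.86 m/s; vertical v_y0 = 26.00 sin 46.6° = 18.89 m/s.
Require v_y0 t − ½ g t² = 4.13, i.e. 4.900 t² − 18.89 t + 4.13 = 0.
t = [18.89 ± √(18.89² − 2·9.80·4.13)] / 9.80 = (18.89 ± 16.61) / 9.80, so t = 0.2327 s or t = 3.623 s.
The first (ascending) time is 0.2327 s.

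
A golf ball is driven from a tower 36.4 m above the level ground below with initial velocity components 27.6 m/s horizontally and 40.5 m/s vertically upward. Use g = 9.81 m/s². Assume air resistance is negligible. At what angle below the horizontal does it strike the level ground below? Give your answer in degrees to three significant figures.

Vertical motion (up positive, ground at y = 0): 4.905 t² − (40.50) t − 36.4 = 0, so t = (40.50 + √(40.50² + 2·9.81·36.4)) / 9.81 = (40.50 + 48.52) / 9.81 = 9.075 s.
At impact: v_y = v_y0 − g t = −48.52 m/s; vₓ = 27.60 m/s.
Angle below horizontal: arctan(|v_y|/vₓ) = arctan(48.52/27.60) = 60.37°.

60.4°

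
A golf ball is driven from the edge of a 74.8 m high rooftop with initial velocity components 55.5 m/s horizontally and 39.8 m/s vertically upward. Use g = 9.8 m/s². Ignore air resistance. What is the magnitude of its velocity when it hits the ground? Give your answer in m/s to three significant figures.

78.3 m/s

Vertical motion (up positive, ground at y = 0): 4.900 t² − (39.80) t − 74.8 = 0, so t = (39.80 + √(39.80² + 2·9.80·74.8)) / 9.80 = (39.80 + 55.23) / 9.80 = 9.697 s.
Vertical velocity at impact: v_y = v_y0 − g t = 39.80 − 9.80 × 9.697 = −55.23 m/s.
Speed: |v| = √(vₓ² + v_y²) = √(55.50² + 55.23²) = 78.30 m/s.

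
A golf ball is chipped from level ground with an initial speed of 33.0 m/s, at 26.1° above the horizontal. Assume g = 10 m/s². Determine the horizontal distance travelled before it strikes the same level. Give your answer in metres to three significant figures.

Components: vₓ = 33.00 cos 26.1° = 29.63 m/s, v_y0 = 33.00 sin 26.1° = 14.52 m/s.
Time aloft: T = 2 v_y0 / g = 2 × 14.52 / 10.0 = 2.904 s.
Range: R = vₓ T = 29.63 × 2.904 = 86.05 m.

86.0 m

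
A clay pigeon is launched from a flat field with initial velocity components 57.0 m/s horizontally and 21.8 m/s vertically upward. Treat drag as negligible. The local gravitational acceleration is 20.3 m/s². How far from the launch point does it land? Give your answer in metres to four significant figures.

122.4 m

Time aloft: T = 2 v_y0 / g = 2 × 21.80 / 20.3 = 2.148 s.
Range: R = vₓ T = 57.00 × 2.148 = 122.4 m.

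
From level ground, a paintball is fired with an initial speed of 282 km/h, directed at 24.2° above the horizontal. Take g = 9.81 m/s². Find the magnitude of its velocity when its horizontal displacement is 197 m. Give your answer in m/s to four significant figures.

Convert: 282 km/h = 282/3.6 = 78.33 m/s.
Components: vₓ = 78.33 cos 24.2° = 71.45 m/s, v_y0 = 78.33 sin 24.2° = 32.11 m/s.
Time to reach x = 197 m: t = x/vₓ = 197/71.45 = 2.757 s.
Vertical velocity there: v_y = v_y0 − g t = 32.11 − 9.81 × 2.757 = 5.063 m/s.
Speed: √(vₓ² + v_y²) = √(71.45² + 5.063²) = 71.63 m/s.

71.63 m/s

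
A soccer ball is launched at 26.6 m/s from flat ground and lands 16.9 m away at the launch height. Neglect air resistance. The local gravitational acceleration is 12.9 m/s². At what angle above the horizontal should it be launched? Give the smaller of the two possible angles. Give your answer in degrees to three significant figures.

Level-ground range R = v₀² sin(2θ)/g ⇒ sin(2θ) = gR/v₀² = 12.9 × 16.9 / 26.6² = 0.3081.
2θ = 17.95° or 180° − 17.95° = 162.1°, so θ = 8.973° or 81.03°.
The smaller angle is 8.973°.

8.97°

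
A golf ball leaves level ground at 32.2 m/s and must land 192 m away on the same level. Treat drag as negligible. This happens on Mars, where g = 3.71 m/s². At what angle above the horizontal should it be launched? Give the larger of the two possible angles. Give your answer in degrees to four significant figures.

68.30°

Level-ground range R = v₀² sin(2θ)/g ⇒ sin(2θ) = gR/v₀² = 3.71 × 192 / 32.2² = 0.6870.
2θ = 43.39° or 180° − 43.39° = 136.6°, so θ = 21.70° or 68.30°.
The larger angle is 68.30°.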